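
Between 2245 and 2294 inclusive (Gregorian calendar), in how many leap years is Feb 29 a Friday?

Leap years in 2245–2294: 12 of them.
Feb 29 weekday advances by 5 (mod 7) from one leap year to the next four years later (or differs when a century non-leap intervenes).
Leap-day weekdays: 2248:Tue 2252:Sun 2256:Fri✓ 2260:Wed 2264:Mon 2268:Sat 2272:Thu 2276:Tue 2280:Sun 2284:Fri✓ 2288:Wed 2292:Mon
Friday: 2256, 2284 → 2.

2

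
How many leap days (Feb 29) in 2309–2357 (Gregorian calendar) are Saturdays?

Leap years in 2309–2357: 12 of them.
Feb 29 weekday advances by 5 (mod 7) from one leap year to the next four years later (or differs when a century non-leap intervenes).
Leap-day weekdays: 2312:Thu 2316:Tue 2320:Sun 2324:Fri 2328:Wed 2332:Mon 2336:Sat✓ 2340:Thu 2344:Tue 2348:Sun 2352:Fri 2356:Wed
Saturday: 2336 → 1.

1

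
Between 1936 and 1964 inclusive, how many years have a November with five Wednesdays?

8

November has 30 days; it has five Wednesdays when Wednesday falls among the first (month-length − 28) days — i.e. when November 1 is one of Wednesday/Tuesday.
November 1 by year: 1936:Sun 1937:Mon 1938:Tue✓ 1939:Wed✓ 1940:Fri 1941:Sat 1942:Sun 1943:Mon 1944:Wed✓ 1945:Thu 1946:Fri 1947:Sat 1948:Mon 1949:Tue✓ 1950:Wed✓ 1951:Thu 1952:Sat 1953:Sun 1954:Mon 1955:Tue✓ 1956:Thu 1957:Fri 1958:Sat 1959:Sun 1960:Tue✓ 1961:Wed✓ 1962:Thu 1963:Fri 1964:Sun
Years with five Wednesdays: 1938, 1939, 1944, 1949, 1950, 1955, 1960, 1961 → 8.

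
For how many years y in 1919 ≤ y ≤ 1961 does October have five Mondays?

October has 31 days; it has five Mondays when Monday falls among the first (month-length − 28) days — i.e. when October 1 is one of Monday/Sunday/Saturday.
October 1 by year: 1919:Wed 1920:Fri 1921:Sat✓ 1922:Sun✓ 1923:Mon✓ 1924:Wed 1925:Thu 1926:Fri 1927:Sat✓ 1928:Mon✓ 1929:Tue 1930:Wed 1931:Thu 1932:Sat✓ 1933:Sun✓ …(13 more)… 1947:Wed 1948:Fri 1949:Sat✓ 1950:Sun✓ 1951:Mon✓ 1952:Wed 1953:Thu 1954:Fri 1955:Sat✓ 1956:Mon✓ 1957:Tue 1958:Wed 1959:Thu 1960:Sat✓ 1961:Sun✓
Years with five Mondays: 1921, 1922, 1923, 1927, 1928, 1932, 1933, 1934, 1938, 1939, 1944, 1945, 1949, 1950, 1951, 1955, 1956, 1960, 1961 → 19.

19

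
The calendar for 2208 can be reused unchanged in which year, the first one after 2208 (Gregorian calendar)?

2236

Two years share a calendar iff Jan 1 falls on the same weekday and both are leap or both are common. 2208: Jan 1 is Friday, leap year.
2209: Jan 1 Sunday, common
2210: Jan 1 Monday, common
2211: Jan 1 Tuesday, common
2212: Jan 1 Wednesday, leap
2213: Jan 1 Friday, common
2214: Jan 1 Saturday, common
2215: Jan 1 Sunday, common
2216: Jan 1 Monday, leap
2217: Jan 1 Wednesday, common
2218: Jan 1 Thursday, common
2219: Jan 1 Friday, common
2220: Jan 1 Saturday, leap
2221: Jan 1 Monday, common
2222: Jan 1 Tuesday, common
2223: Jan 1 Wednesday, common
2224: Jan 1 Thursday, leap
2225: Jan 1 Saturday, common
2226: Jan 1 Sunday, common
2227: Jan 1 Monday, common
2228: Jan 1 Tuesday, leap
2229: Jan 1 Thursday, common
2230: Jan 1 Friday, common
2231: Jan 1 Saturday, common
2232: Jan 1 Sunday, leap
2233: Jan 1 Tuesday, common
2234: Jan 1 Wednesday, common
2235: Jan 1 Thursday, common
2236: Jan 1 Friday, leap
2236 matches on both conditions.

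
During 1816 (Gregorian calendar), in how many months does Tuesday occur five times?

5

A month of length L has five Tuesdays iff its first Tuesday is on day ≤ L−28 (so day 1–3 in a 31-day month, 1–2 in a 30-day month, day 1 in a leap February).
Checking each month of 1816: Jan starts Mon (31d) ✓; Feb starts Thu (29d); Mar starts Fri (31d); Apr starts Mon (30d) ✓; May starts Wed (31d); Jun starts Sat (30d); Jul starts Mon (31d) ✓; Aug starts Thu (31d); Sep starts Sun (30d); Oct starts Tue (31d) ✓; Nov starts Fri (30d); Dec starts Sun (31d) ✓.
Five-Tuesday months: January, April, July, October, December → 5.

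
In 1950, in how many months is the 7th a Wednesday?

Check the 7th of each month of 1950: Jan 7: Sat, Feb 7: Tue, Mar 7: Tue, Apr 7: Fri, May 7: Sun, Jun 7: Wed, Jul 7: Fri, Aug 7: Mon, Sep 7: Thu, Oct 7: Sat, Nov 7: Tue, Dec 7: Thu.
Wednesday occurs in June — 1 month.

1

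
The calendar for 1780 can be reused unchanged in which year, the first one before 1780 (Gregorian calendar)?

Two years share a calendar iff Jan 1 falls on the same weekday and both are leap or both are common. 1780: Jan 1 is Saturday, leap year.
1779: Jan 1 Friday, common
1778: Jan 1 Thursday, common
1777: Jan 1 Wednesday, common
1776: Jan 1 Monday, leap
1775: Jan 1 Sunday, common
1774: Jan 1 Saturday, common
1773: Jan 1 Friday, common
1772: Jan 1 Wednesday, leap
1771: Jan 1 Tuesday, common
1770: Jan 1 Monday, common
1769: Jan 1 Sunday, common
1768: Jan 1 Friday, leap
1767: Jan 1 Thursday, common
1766: Jan 1 Wednesday, common
1765: Jan 1 Tuesday, common
1764: Jan 1 Sunday, leap
1763: Jan 1 Saturday, common
1762: Jan 1 Friday, common
1761: Jan 1 Thursday, common
1760: Jan 1 Tuesday, leap
1759: Jan 1 Monday, common
1758: Jan 1 Sunday, common
1757: Jan 1 Saturday, common
1756: Jan 1 Thursday, leap
1755: Jan 1 Wednesday, common
1754: Jan 1 Tuesday, common
1753: Jan 1 Monday, common
1752: Jan 1 Saturday, leap
1752 matches on both conditions.

1752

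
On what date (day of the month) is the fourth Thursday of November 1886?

November 1, 1886 is a Monday, so the first Thursday is the 4th.
The fourth Thursday is 4 + 21 = 25.

25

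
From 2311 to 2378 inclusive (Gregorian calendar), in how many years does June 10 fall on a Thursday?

Track June 10's weekday year by year (advancing +1, or +2 across a Feb 29):
  2311: Sat  2312: Mon (+2)  2313: Tue (+1)  2314: Wed (+1)  2315: Thu (+1) ✓
  2316: Sat (+2)  2317: Sun (+1)  2318: Mon (+1)  2319: Tue (+1)  2320: Thu (+2) ✓
  2321: Fri (+1)  2322: Sat (+1)  2323: Sun (+1)  2324: Tue (+2)  … (40 more years) …
  2365: Thu (+1) ✓  2366: Fri (+1)  2367: Sat (+1)  2368: Mon (+2)  2369: Tue (+1)
  2370: Wed (+1)  2371: Thu (+1) ✓  2372: Sat (+2)  2373: Sun (+1)  2374: Mon (+1)
  2375: Tue (+1)  2376: Thu (+2) ✓  2377: Fri (+1)  2378: Sat (+1)
Thursday years: 2315, 2320, 2326, 2337, 2343, 2348, 2354, 2365, 2371, 2376 — 10 in total.

10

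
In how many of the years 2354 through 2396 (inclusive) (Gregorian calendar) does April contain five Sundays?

April has 30 days; it has five Sundays when Sunday falls among the first (month-length − 28) days — i.e. when April 1 is one of Sunday/Saturday.
April 1 by year: 2354:Thu 2355:Fri 2356:Sun✓ 2357:Mon 2358:Tue 2359:Wed 2360:Fri 2361:Sat✓ 2362:Sun✓ 2363:Mon 2364:Wed 2365:Thu 2366:Fri 2367:Sat✓ 2368:Mon …(13 more)… 2382:Thu 2383:Fri 2384:Sun✓ 2385:Mon 2386:Tue 2387:Wed 2388:Fri 2389:Sat✓ 2390:Sun✓ 2391:Mon 2392:Wed 2393:Thu 2394:Fri 2395:Sat✓ 2396:Mon
Years with five Sundays: 2356, 2361, 2362, 2367, 2372, 2373, 2378, 2379, 2384, 2389, 2390, 2395 → 12.

12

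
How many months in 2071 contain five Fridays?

4

A month of length L has five Fridays iff its first Friday is on day ≤ L−28 (so day 1–3 in a 31-day month, 1–2 in a 30-day month, day 1 in a leap February).
Checking each month of 2071: Jan starts Thu (31d) ✓; Feb starts Sun (28d); Mar starts Sun (31d); Apr starts Wed (30d); May starts Fri (31d) ✓; Jun starts Mon (30d); Jul starts Wed (31d) ✓; Aug starts Sat (31d); Sep starts Tue (30d); Oct starts Thu (31d) ✓; Nov starts Sun (30d); Dec starts Tue (31d).
Five-Friday months: January, May, July, October → 4.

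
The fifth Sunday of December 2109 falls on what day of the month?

29

December 1, 2109 is a Sunday, so the first Sunday is the 1st.
The fifth Sunday is 1 + 28 = 29.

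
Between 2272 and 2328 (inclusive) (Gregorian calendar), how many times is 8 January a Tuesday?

Track 8 January's weekday year by year (advancing +1, or +2 across a Feb 29):
  2272: Mon  2273: Wed (+2)  2274: Thu (+1)  2275: Fri (+1)  2276: Sat (+1)
  2277: Mon (+2)  2278: Tue (+1) ✓  2279: Wed (+1)  2280: Thu (+1)  2281: Sat (+2)
  2282: Sun (+1)  2283: Mon (+1)  2284: Tue (+1) ✓  2285: Thu (+2)  … (29 more years) …
  2315: Fri (+1)  2316: Sat (+1)  2317: Mon (+2)  2318: Tue (+1) ✓  2319: Wed (+1)
  2320: Thu (+1)  2321: Sat (+2)  2322: Sun (+1)  2323: Mon (+1)  2324: Tue (+1) ✓
  2325: Thu (+2)  2326: Fri (+1)  2327: Sat (+1)  2328: Sun (+1)
Tuesday years: 2278, 2284, 2289, 2295, 2301, 2307, 2318, 2324 — 8 in total.

8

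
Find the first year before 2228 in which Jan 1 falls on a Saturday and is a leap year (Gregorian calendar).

2220

Jan 1 advances by 2 weekdays after a leap year and by 1 after a common year.
2228: Jan 1 is Tuesday (leap).
2227: Monday
2226: Sunday
2225: Saturday
2224: Thursday (leap)
2223: Wednesday
2222: Tuesday
2221: Monday
2220: Saturday (leap)
2220 begins on a Saturday and is a leap year.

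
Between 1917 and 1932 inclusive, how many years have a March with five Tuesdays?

7

March has 31 days; it has five Tuesdays when Tuesday falls among the first (month-length − 28) days — i.e. when March 1 is one of Tuesday/Monday/Sunday.
March 1 by year: 1917:Thu 1918:Fri 1919:Sat 1920:Mon✓ 1921:Tue✓ 1922:Wed 1923:Thu 1924:Sat 1925:Sun✓ 1926:Mon✓ 1927:Tue✓ 1928:Thu 1929:Fri 1930:Sat 1931:Sun✓ 1932:Tue✓
Years with five Tuesdays: 1920, 1921, 1925, 1926, 1927, 1931, 1932 → 7.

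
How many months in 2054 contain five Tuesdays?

A month of length L has five Tuesdays iff its first Tuesday is on day ≤ L−28 (so day 1–3 in a 31-day month, 1–2 in a 30-day month, day 1 in a leap February).
Checking each month of 2054: Jan starts Thu (31d); Feb starts Sun (28d); Mar starts Sun (31d) ✓; Apr starts Wed (30d); May starts Fri (31d); Jun starts Mon (30d) ✓; Jul starts Wed (31d); Aug starts Sat (31d); Sep starts Tue (30d) ✓; Oct starts Thu (31d); Nov starts Sun (30d); Dec starts Tue (31d) ✓.
Five-Tuesday months: March, June, September, December → 4.

4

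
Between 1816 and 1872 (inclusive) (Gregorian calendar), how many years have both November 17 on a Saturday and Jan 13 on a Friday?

Check each year's weekday for November 17 and Jan 13:
  1816: Sun/Sat  1817: Mon/Mon  1818: Tue/Tue  1819: Wed/Wed  1820: Fri/Thu  1821: Sat/Sat  1822: Sun/Sun  1823: Mon/Mon  1824: Wed/Tue  1825: Thu/Thu  1826: Fri/Fri  1827: Sat/Sat  1828: Mon/Sun  1829: Tue/Tue  …(29 more)…  1859: Thu/Thu  1860: Sat/Fri ✓  1861: Sun/Sun  1862: Mon/Mon  1863: Tue/Tue  1864: Thu/Wed  1865: Fri/Fri  1866: Sat/Sat  1867: Sun/Sun  1868: Tue/Mon  1869: Wed/Wed  1870: Thu/Thu  1871: Fri/Fri  1872: Sun/Sat
Both conditions hold in: 1832, 1860 — 2.

2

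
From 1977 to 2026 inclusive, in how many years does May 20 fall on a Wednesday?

Track May 20's weekday year by year (advancing +1, or +2 across a Feb 29):
  1977: Fri  1978: Sat (+1)  1979: Sun (+1)  1980: Tue (+2)  1981: Wed (+1) ✓
  1982: Thu (+1)  1983: Fri (+1)  1984: Sun (+2)  1985: Mon (+1)  1986: Tue (+1)
  1987: Wed (+1) ✓  1988: Fri (+2)  1989: Sat (+1)  1990: Sun (+1)  … (22 more years) …
  2013: Mon (+1)  2014: Tue (+1)  2015: Wed (+1) ✓  2016: Fri (+2)  2017: Sat (+1)
  2018: Sun (+1)  2019: Mon (+1)  2020: Wed (+2) ✓  2021: Thu (+1)  2022: Fri (+1)
  2023: Sat (+1)  2024: Mon (+2)  2025: Tue (+1)  2026: Wed (+1) ✓
Wednesday years: 1981, 1987, 1992, 1998, 2009, 2015, 2020, 2026 — 8 in total.

8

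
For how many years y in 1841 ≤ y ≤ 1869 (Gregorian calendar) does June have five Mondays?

June has 30 days; it has five Mondays when Monday falls among the first (month-length − 28) days — i.e. when June 1 is one of Monday/Sunday.
June 1 by year: 1841:Tue 1842:Wed 1843:Thu 1844:Sat 1845:Sun✓ 1846:Mon✓ 1847:Tue 1848:Thu 1849:Fri 1850:Sat 1851:Sun✓ 1852:Tue 1853:Wed 1854:Thu 1855:Fri 1856:Sun✓ 1857:Mon✓ 1858:Tue 1859:Wed 1860:Fri 1861:Sat 1862:Sun✓ 1863:Mon✓ 1864:Wed 1865:Thu 1866:Fri 1867:Sat 1868:Mon✓ 1869:Tue
Years with five Mondays: 1845, 1846, 1851, 1856, 1857, 1862, 1863, 1868 → 8.

8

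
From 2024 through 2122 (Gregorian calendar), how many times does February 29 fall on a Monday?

3

Leap years in 2024–2122: 24 of them.
Feb 29 weekday advances by 5 (mod 7) from one leap year to the next four years later (or differs when a century non-leap intervenes).
Leap-day weekdays: 2024:Thu 2028:Tue 2032:Sun 2036:Fri 2040:Wed 2044:Mon✓ 2048:Sat 2052:Thu 2056:Tue 2060:Sun 2064:Fri 2068:Wed 2072:Mon✓ 2076:Sat 2080:Thu 2084:Tue 2088:Sun 2092:Fri 2096:Wed 2104:Fri 2108:Wed 2112:Mon✓ 2116:Sat 2120:Thu
Monday: 2044, 2072, 2112 → 3.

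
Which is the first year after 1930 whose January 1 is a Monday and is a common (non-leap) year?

Jan 1 advances by 2 weekdays after a leap year and by 1 after a common year.
1930: Jan 1 is Wednesday.
1931: Thursday
1932: Friday (leap)
1933: Sunday
1934: Monday
1934 begins on a Monday and is a common year.

1934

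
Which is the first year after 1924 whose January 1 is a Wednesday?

Jan 1 advances by 2 weekdays after a leap year and by 1 after a common year.
1924: Jan 1 is Tuesday (leap).
1925: Thursday
1926: Friday
1927: Saturday
1928: Sunday (leap)
1929: Tuesday
1930: Wednesday
1930 begins on a Wednesday

1930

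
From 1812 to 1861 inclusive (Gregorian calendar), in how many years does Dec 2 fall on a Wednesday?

Track Dec 2's weekday year by year (advancing +1, or +2 across a Feb 29):
  1812: Wed ✓  1813: Thu (+1)  1814: Fri (+1)  1815: Sat (+1)  1816: Mon (+2)
  1817: Tue (+1)  1818: Wed (+1) ✓  1819: Thu (+1)  1820: Sat (+2)  1821: Sun (+1)
  1822: Mon (+1)  1823: Tue (+1)  1824: Thu (+2)  1825: Fri (+1)  … (22 more years) …
  1848: Sat (+2)  1849: Sun (+1)  1850: Mon (+1)  1851: Tue (+1)  1852: Thu (+2)
  1853: Fri (+1)  1854: Sat (+1)  1855: Sun (+1)  1856: Tue (+2)  1857: Wed (+1) ✓
  1858: Thu (+1)  1859: Fri (+1)  1860: Sun (+2)  1861: Mon (+1)
Wednesday years: 1812, 1818, 1829, 1835, 1840, 1846, 1857 — 7 in total.

7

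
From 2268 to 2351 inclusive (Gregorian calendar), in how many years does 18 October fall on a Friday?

12

Track 18 October's weekday year by year (advancing +1, or +2 across a Feb 29):
  2268: Sun  2269: Mon (+1)  2270: Tue (+1)  2271: Wed (+1)  2272: Fri (+2) ✓
  2273: Sat (+1)  2274: Sun (+1)  2275: Mon (+1)  2276: Wed (+2)  2277: Thu (+1)
  2278: Fri (+1) ✓  2279: Sat (+1)  2280: Mon (+2)  2281: Tue (+1)  … (56 more years) …
  2338: Tue (+1)  2339: Wed (+1)  2340: Fri (+2) ✓  2341: Sat (+1)  2342: Sun (+1)
  2343: Mon (+1)  2344: Wed (+2)  2345: Thu (+1)  2346: Fri (+1) ✓  2347: Sat (+1)
  2348: Mon (+2)  2349: Tue (+1)  2350: Wed (+1)  2351: Thu (+1)
Friday years: 2272, 2278, 2289, 2295, 2301, 2307, 2312, 2318, 2329, 2335, 2340, 2346 — 12 in total.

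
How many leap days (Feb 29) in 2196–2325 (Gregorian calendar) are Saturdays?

Leap years in 2196–2325: 31 of them.
Feb 29 weekday advances by 5 (mod 7) from one leap year to the next four years later (or differs when a century non-leap intervenes).
Leap-day weekdays: 2196:Mon 2204:Wed 2208:Mon 2212:Sat✓ 2216:Thu 2220:Tue 2224:Sun 2228:Fri 2232:Wed 2236:Mon 2240:Sat✓ 2244:Thu 2248:Tue …(5 more)… 2272:Thu 2276:Tue 2280:Sun 2284:Fri 2288:Wed 2292:Mon 2296:Sat✓ 2304:Mon 2308:Sat✓ 2312:Thu 2316:Tue 2320:Sun 2324:Fri
Saturday: 2212, 2240, 2268, 2296, 2308 → 5.

5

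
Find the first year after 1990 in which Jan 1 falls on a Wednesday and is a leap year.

1992

Jan 1 advances by 2 weekdays after a leap year and by 1 after a common year.
1990: Jan 1 is Monday.
1991: Tuesday
1992: Wednesday (leap)
1992 begins on a Wednesday and is a leap year.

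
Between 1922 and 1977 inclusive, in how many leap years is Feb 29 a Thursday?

Leap years in 1922–1977: 14 of them.
Feb 29 weekday advances by 5 (mod 7) from one leap year to the next four years later (or differs when a century non-leap intervenes).
Leap-day weekdays: 1924:Fri 1928:Wed 1932:Mon 1936:Sat 1940:Thu✓ 1944:Tue 1948:Sun 1952:Fri 1956:Wed 1960:Mon 1964:Sat 1968:Thu✓ 1972:Tue 1976:Sun
Thursday: 1940, 1968 → 2.

2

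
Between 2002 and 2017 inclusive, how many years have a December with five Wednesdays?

7

December has 31 days; it has five Wednesdays when Wednesday falls among the first (month-length − 28) days — i.e. when December 1 is one of Wednesday/Tuesday/Monday.
December 1 by year: 2002:Sun 2003:Mon✓ 2004:Wed✓ 2005:Thu 2006:Fri 2007:Sat 2008:Mon✓ 2009:Tue✓ 2010:Wed✓ 2011:Thu 2012:Sat 2013:Sun 2014:Mon✓ 2015:Tue✓ 2016:Thu 2017:Fri
Years with five Wednesdays: 2003, 2004, 2008, 2009, 2010, 2014, 2015 → 7.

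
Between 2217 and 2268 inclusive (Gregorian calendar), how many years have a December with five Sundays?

December has 31 days; it has five Sundays when Sunday falls among the first (month-length − 28) days — i.e. when December 1 is one of Sunday/Saturday/Friday.
December 1 by year: 2217:Mon 2218:Tue 2219:Wed 2220:Fri✓ 2221:Sat✓ 2222:Sun✓ 2223:Mon 2224:Wed 2225:Thu 2226:Fri✓ 2227:Sat✓ 2228:Mon 2229:Tue 2230:Wed 2231:Thu …(22 more)… 2254:Fri✓ 2255:Sat✓ 2256:Mon 2257:Tue 2258:Wed 2259:Thu 2260:Sat✓ 2261:Sun✓ 2262:Mon 2263:Tue 2264:Thu 2265:Fri✓ 2266:Sat✓ 2267:Sun✓ 2268:Tue
Years with five Sundays: 2220, 2221, 2222, 2226, 2227, 2232, 2233, 2237, 2238, 2239, 2243, 2244, 2248, 2249, 2250, 2254, 2255, 2260, 2261, 2265, 2266, 2267 → 22.

22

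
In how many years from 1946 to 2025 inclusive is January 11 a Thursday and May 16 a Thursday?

Check each year's weekday for January 11 and May 16:
  1946: Fri/Thu  1947: Sat/Fri  1948: Sun/Sun  1949: Tue/Mon  1950: Wed/Tue  1951: Thu/Wed  1952: Fri/Fri  1953: Sun/Sat  1954: Mon/Sun  1955: Tue/Mon  1956: Wed/Wed  1957: Fri/Thu  1958: Sat/Fri  1959: Sun/Sat  …(52 more)…  2012: Wed/Wed  2013: Fri/Thu  2014: Sat/Fri  2015: Sun/Sat  2016: Mon/Mon  2017: Wed/Tue  2018: Thu/Wed  2019: Fri/Thu  2020: Sat/Sat  2021: Mon/Sun  2022: Tue/Mon  2023: Wed/Tue  2024: Thu/Thu ✓  2025: Sat/Fri
Both conditions hold in: 1968, 1996, 2024 — 3.

3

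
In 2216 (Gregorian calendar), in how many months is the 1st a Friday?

Check the 1st of each month of 2216: Jan 1: Mon, Feb 1: Thu, Mar 1: Fri, Apr 1: Mon, May 1: Wed, Jun 1: Sat, Jul 1: Mon, Aug 1: Thu, Sep 1: Sun, Oct 1: Tue, Nov 1: Fri, Dec 1: Sun.
Friday occurs in March, November — 2 months.

2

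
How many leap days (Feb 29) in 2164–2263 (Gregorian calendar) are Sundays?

Leap years in 2164–2263: 24 of them.
Feb 29 weekday advances by 5 (mod 7) from one leap year to the next four years later (or differs when a century non-leap intervenes).
Leap-day weekdays: 2164:Wed 2168:Mon 2172:Sat 2176:Thu 2180:Tue 2184:Sun✓ 2188:Fri 2192:Wed 2196:Mon 2204:Wed 2208:Mon 2212:Sat 2216:Thu 2220:Tue 2224:Sun✓ 2228:Fri 2232:Wed 2236:Mon 2240:Sat 2244:Thu 2248:Tue 2252:Sun✓ 2256:Fri 2260:Wed
Sunday: 2184, 2224, 2252 → 3.

3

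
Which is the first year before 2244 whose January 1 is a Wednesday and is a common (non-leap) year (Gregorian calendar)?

Jan 1 advances by 2 weekdays after a leap year and by 1 after a common year.
2244: Jan 1 is Monday (leap).
2243: Sunday
2242: Saturday
2241: Friday
2240: Wednesday (leap)
2239: Tuesday
2238: Monday
2237: Sunday
2236: Friday (leap)
2235: Thursday
2234: Wednesday
2234 begins on a Wednesday and is a common year.

2234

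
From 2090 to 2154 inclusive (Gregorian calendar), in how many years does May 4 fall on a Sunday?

9

Track May 4's weekday year by year (advancing +1, or +2 across a Feb 29):
  2090: Thu  2091: Fri (+1)  2092: Sun (+2) ✓  2093: Mon (+1)  2094: Tue (+1)
  2095: Wed (+1)  2096: Fri (+2)  2097: Sat (+1)  2098: Sun (+1) ✓  2099: Mon (+1)
  2100: Tue (+1)  2101: Wed (+1)  2102: Thu (+1)  2103: Fri (+1)  … (37 more years) …
  2141: Thu (+1)  2142: Fri (+1)  2143: Sat (+1)  2144: Mon (+2)  2145: Tue (+1)
  2146: Wed (+1)  2147: Thu (+1)  2148: Sat (+2)  2149: Sun (+1) ✓  2150: Mon (+1)
  2151: Tue (+1)  2152: Thu (+2)  2153: Fri (+1)  2154: Sat (+1)
Sunday years: 2092, 2098, 2104, 2110, 2121, 2127, 2132, 2138, 2149 — 9 in total.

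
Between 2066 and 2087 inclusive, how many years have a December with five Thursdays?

December has 31 days; it has five Thursdays when Thursday falls among the first (month-length − 28) days — i.e. when December 1 is one of Thursday/Wednesday/Tuesday.
December 1 by year: 2066:Wed✓ 2067:Thu✓ 2068:Sat 2069:Sun 2070:Mon 2071:Tue✓ 2072:Thu✓ 2073:Fri 2074:Sat 2075:Sun 2076:Tue✓ 2077:Wed✓ 2078:Thu✓ 2079:Fri 2080:Sun 2081:Mon 2082:Tue✓ 2083:Wed✓ 2084:Fri 2085:Sat 2086:Sun 2087:Mon
Years with five Thursdays: 2066, 2067, 2071, 2072, 2076, 2077, 2078, 2082, 2083 → 9.

9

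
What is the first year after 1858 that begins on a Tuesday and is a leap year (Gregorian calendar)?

Jan 1 advances by 2 weekdays after a leap year and by 1 after a common year.
1858: Jan 1 is Friday.
1859: Saturday
1860: Sunday (leap)
1861: Tuesday
1862: Wednesday
1863: Thursday
1864: Friday (leap)
1865: Sunday
1866: Monday
1867: Tuesday
1868: Wednesday (leap)
1869: Friday
1870: Saturday
1871: Sunday
1872: Monday (leap)
1873: Wednesday
1874: Thursday
1875: Friday
1876: Saturday (leap)
1877: Monday
1878: Tuesday
1879: Wednesday
1880: Thursday (leap)
1881: Saturday
1882: Sunday
1883: Monday
1884: Tuesday (leap)
1884 begins on a Tuesday and is a leap year.

1884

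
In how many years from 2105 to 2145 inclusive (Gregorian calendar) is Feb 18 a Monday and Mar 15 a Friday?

5

Check each year's weekday for Feb 18 and Mar 15:
  2105: Wed/Sun  2106: Thu/Mon  2107: Fri/Tue  2108: Sat/Thu  2109: Mon/Fri ✓  2110: Tue/Sat  2111: Wed/Sun  2112: Thu/Tue  2113: Sat/Wed  2114: Sun/Thu  2115: Mon/Fri ✓  2116: Tue/Sun  2117: Thu/Mon  2118: Fri/Tue  …(13 more)…  2132: Mon/Sat  2133: Wed/Sun  2134: Thu/Mon  2135: Fri/Tue  2136: Sat/Thu  2137: Mon/Fri ✓  2138: Tue/Sat  2139: Wed/Sun  2140: Thu/Tue  2141: Sat/Wed  2142: Sun/Thu  2143: Mon/Fri ✓  2144: Tue/Sun  2145: Thu/Mon
Both conditions hold in: 2109, 2115, 2126, 2137, 2143 — 5.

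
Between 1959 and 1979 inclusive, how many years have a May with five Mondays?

May has 31 days; it has five Mondays when Monday falls among the first (month-length − 28) days — i.e. when May 1 is one of Monday/Sunday/Saturday.
May 1 by year: 1959:Fri 1960:Sun✓ 1961:Mon✓ 1962:Tue 1963:Wed 1964:Fri 1965:Sat✓ 1966:Sun✓ 1967:Mon✓ 1968:Wed 1969:Thu 1970:Fri 1971:Sat✓ 1972:Mon✓ 1973:Tue 1974:Wed 1975:Thu 1976:Sat✓ 1977:Sun✓ 1978:Mon✓ 1979:Tue
Years with five Mondays: 1960, 1961, 1965, 1966, 1967, 1971, 1972, 1976, 1977, 1978 → 10.

10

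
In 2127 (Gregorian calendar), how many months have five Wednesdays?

5

A month of length L has five Wednesdays iff its first Wednesday is on day ≤ L−28 (so day 1–3 in a 31-day month, 1–2 in a 30-day month, day 1 in a leap February).
Checking each month of 2127: Jan starts Wed (31d) ✓; Feb starts Sat (28d); Mar starts Sat (31d); Apr starts Tue (30d) ✓; May starts Thu (31d); Jun starts Sun (30d); Jul starts Tue (31d) ✓; Aug starts Fri (31d); Sep starts Mon (30d); Oct starts Wed (31d) ✓; Nov starts Sat (30d); Dec starts Mon (31d) ✓.
Five-Wednesday months: January, April, July, October, December → 5.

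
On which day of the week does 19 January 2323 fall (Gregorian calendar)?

Friday

January 1, 2323 is a Monday.
January 19 is day 19 of the year, i.e. 18 days after Jan 1.
18 mod 7 = 4, so advance 4 weekdays from Monday: Friday.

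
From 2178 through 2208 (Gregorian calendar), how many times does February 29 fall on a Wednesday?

2

Leap years in 2178–2208: 7 of them.
Feb 29 weekday advances by 5 (mod 7) from one leap year to the next four years later (or differs when a century non-leap intervenes).
Leap-day weekdays: 2180:Tue 2184:Sun 2188:Fri 2192:Wed✓ 2196:Mon 2204:Wed✓ 2208:Mon
Wednesday: 2192, 2204 → 2.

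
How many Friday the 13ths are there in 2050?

Check the 13th of each month of 2050: Jan 13: Thu, Feb 13: Sun, Mar 13: Sun, Apr 13: Wed, May 13: Fri, Jun 13: Mon, Jul 13: Wed, Aug 13: Sat, Sep 13: Tue, Oct 13: Thu, Nov 13: Sun, Dec 13: Tue.
Friday occurs in May — 1 month.

1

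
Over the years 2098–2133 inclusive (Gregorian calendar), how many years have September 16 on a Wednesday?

6

Track September 16's weekday year by year (advancing +1, or +2 across a Feb 29):
  2098: Tue  2099: Wed (+1) ✓  2100: Thu (+1)  2101: Fri (+1)  2102: Sat (+1)
  2103: Sun (+1)  2104: Tue (+2)  2105: Wed (+1) ✓  2106: Thu (+1)  2107: Fri (+1)
  2108: Sun (+2)  2109: Mon (+1)  2110: Tue (+1)  2111: Wed (+1) ✓  … (8 more years) …
  2120: Mon (+2)  2121: Tue (+1)  2122: Wed (+1) ✓  2123: Thu (+1)  2124: Sat (+2)
  2125: Sun (+1)  2126: Mon (+1)  2127: Tue (+1)  2128: Thu (+2)  2129: Fri (+1)
  2130: Sat (+1)  2131: Sun (+1)  2132: Tue (+2)  2133: Wed (+1) ✓
Wednesday years: 2099, 2105, 2111, 2116, 2122, 2133 — 6 in total.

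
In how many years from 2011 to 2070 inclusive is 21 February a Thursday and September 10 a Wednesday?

2

Check each year's weekday for 21 February and September 10:
  2011: Mon/Sat  2012: Tue/Mon  2013: Thu/Tue  2014: Fri/Wed  2015: Sat/Thu  2016: Sun/Sat  2017: Tue/Sun  2018: Wed/Mon  2019: Thu/Tue  2020: Fri/Thu  2021: Sun/Fri  2022: Mon/Sat  2023: Tue/Sun  2024: Wed/Tue  …(32 more)…  2057: Wed/Mon  2058: Thu/Tue  2059: Fri/Wed  2060: Sat/Fri  2061: Mon/Sat  2062: Tue/Sun  2063: Wed/Mon  2064: Thu/Wed ✓  2065: Sat/Thu  2066: Sun/Fri  2067: Mon/Sat  2068: Tue/Mon  2069: Thu/Tue  2070: Fri/Wed
Both conditions hold in: 2036, 2064 — 2.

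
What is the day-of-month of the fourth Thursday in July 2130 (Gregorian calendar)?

July 1, 2130 is a Saturday, so the first Thursday is the 6th.
The fourth Thursday is 6 + 21 = 27.

27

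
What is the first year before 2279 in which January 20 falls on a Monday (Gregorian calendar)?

From one year to the next, a fixed date's weekday advances by 1, or by 2 when a Feb 29 lies between the two dates.
2279: January 20 is Monday.
2278: Sunday (−1)
2277: Saturday (−1)
2276: Thursday (−2)
2275: Wednesday (−1)
2274: Tuesday (−1)
2273: Monday (−1)
January 20 falls on a Monday in 2273.

2273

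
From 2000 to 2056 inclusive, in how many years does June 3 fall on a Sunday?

Track June 3's weekday year by year (advancing +1, or +2 across a Feb 29):
  2000: Sat  2001: Sun (+1) ✓  2002: Mon (+1)  2003: Tue (+1)  2004: Thu (+2)
  2005: Fri (+1)  2006: Sat (+1)  2007: Sun (+1) ✓  2008: Tue (+2)  2009: Wed (+1)
  2010: Thu (+1)  2011: Fri (+1)  2012: Sun (+2) ✓  2013: Mon (+1)  … (29 more years) …
  2043: Wed (+1)  2044: Fri (+2)  2045: Sat (+1)  2046: Sun (+1) ✓  2047: Mon (+1)
  2048: Wed (+2)  2049: Thu (+1)  2050: Fri (+1)  2051: Sat (+1)  2052: Mon (+2)
  2053: Tue (+1)  2054: Wed (+1)  2055: Thu (+1)  2056: Sat (+2)
Sunday years: 2001, 2007, 2012, 2018, 2029, 2035, 2040, 2046 — 8 in total.

8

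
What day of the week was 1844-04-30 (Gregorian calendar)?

Tuesday

January 1, 1844 is a Monday.
April 30 is day 121 of the year, i.e. 120 days after Jan 1.
120 mod 7 = 1, so advance 1 weekday from Monday: Tuesday.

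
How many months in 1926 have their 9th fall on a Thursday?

2

Check the 9th of each month of 1926: Jan 9: Sat, Feb 9: Tue, Mar 9: Tue, Apr 9: Fri, May 9: Sun, Jun 9: Wed, Jul 9: Fri, Aug 9: Mon, Sep 9: Thu, Oct 9: Sat, Nov 9: Tue, Dec 9: Thu.
Thursday occurs in September, December — 2 months.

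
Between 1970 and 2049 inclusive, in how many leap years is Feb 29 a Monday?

3

Leap years in 1970–2049: 20 of them.
Feb 29 weekday advances by 5 (mod 7) from one leap year to the next four years later (or differs when a century non-leap intervenes).
Leap-day weekdays: 1972:Tue 1976:Sun 1980:Fri 1984:Wed 1988:Mon✓ 1992:Sat 1996:Thu 2000:Tue 2004:Sun 2008:Fri 2012:Wed 2016:Mon✓ 2020:Sat 2024:Thu 2028:Tue 2032:Sun 2036:Fri 2040:Wed 2044:Mon✓ 2048:Sat
Monday: 1988, 2016, 2044 → 3.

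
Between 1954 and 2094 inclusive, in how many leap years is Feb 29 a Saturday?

5

Leap years in 1954–2094: 35 of them.
Feb 29 weekday advances by 5 (mod 7) from one leap year to the next four years later (or differs when a century non-leap intervenes).
Leap-day weekdays: 1956:Wed 1960:Mon 1964:Sat✓ 1968:Thu 1972:Tue 1976:Sun 1980:Fri 1984:Wed 1988:Mon 1992:Sat✓ 1996:Thu 2000:Tue 2004:Sun …(9 more)… 2044:Mon 2048:Sat✓ 2052:Thu 2056:Tue 2060:Sun 2064:Fri 2068:Wed 2072:Mon 2076:Sat✓ 2080:Thu 2084:Tue 2088:Sun 2092:Fri
Saturday: 1964, 1992, 2020, 2048, 2076 → 5.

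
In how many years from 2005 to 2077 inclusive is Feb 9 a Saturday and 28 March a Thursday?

8

Check each year's weekday for Feb 9 and 28 March:
  2005: Wed/Mon  2006: Thu/Tue  2007: Fri/Wed  2008: Sat/Fri  2009: Mon/Sat  2010: Tue/Sun  2011: Wed/Mon  2012: Thu/Wed  2013: Sat/Thu ✓  2014: Sun/Fri  2015: Mon/Sat  2016: Tue/Mon  2017: Thu/Tue  2018: Fri/Wed  …(45 more)…  2064: Sat/Fri  2065: Mon/Sat  2066: Tue/Sun  2067: Wed/Mon  2068: Thu/Wed  2069: Sat/Thu ✓  2070: Sun/Fri  2071: Mon/Sat  2072: Tue/Mon  2073: Thu/Tue  2074: Fri/Wed  2075: Sat/Thu ✓  2076: Sun/Sat  2077: Tue/Sun
Both conditions hold in: 2013, 2019, 2030, 2041, 2047, 2058, 2069, 2075 — 8.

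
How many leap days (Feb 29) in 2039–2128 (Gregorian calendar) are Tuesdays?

Leap years in 2039–2128: 22 of them.
Feb 29 weekday advances by 5 (mod 7) from one leap year to the next four years later (or differs when a century non-leap intervenes).
Leap-day weekdays: 2040:Wed 2044:Mon 2048:Sat 2052:Thu 2056:Tue✓ 2060:Sun 2064:Fri 2068:Wed 2072:Mon 2076:Sat 2080:Thu 2084:Tue✓ 2088:Sun 2092:Fri 2096:Wed 2104:Fri 2108:Wed 2112:Mon 2116:Sat 2120:Thu 2124:Tue✓ 2128:Sun
Tuesday: 2056, 2084, 2124 → 3.

3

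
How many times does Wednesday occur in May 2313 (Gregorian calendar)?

May 2313 has 31 days and begins on Thursday.
The first Wednesday is May 7.
Wednesdays fall on 7, 14, 21, 28 — that's 4.

4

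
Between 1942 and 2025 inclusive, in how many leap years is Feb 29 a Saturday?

Leap years in 1942–2025: 21 of them.
Feb 29 weekday advances by 5 (mod 7) from one leap year to the next four years later (or differs when a century non-leap intervenes).
Leap-day weekdays: 1944:Tue 1948:Sun 1952:Fri 1956:Wed 1960:Mon 1964:Sat✓ 1968:Thu 1972:Tue 1976:Sun 1980:Fri 1984:Wed 1988:Mon 1992:Sat✓ 1996:Thu 2000:Tue 2004:Sun 2008:Fri 2012:Wed 2016:Mon 2020:Sat✓ 2024:Thu
Saturday: 1964, 1992, 2020 → 3.

3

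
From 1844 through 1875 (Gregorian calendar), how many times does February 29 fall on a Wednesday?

Leap years in 1844–1875: 8 of them.
Feb 29 weekday advances by 5 (mod 7) from one leap year to the next four years later (or differs when a century non-leap intervenes).
Leap-day weekdays: 1844:Thu 1848:Tue 1852:Sun 1856:Fri 1860:Wed✓ 1864:Mon 1868:Sat 1872:Thu
Wednesday: 1860 → 1.

1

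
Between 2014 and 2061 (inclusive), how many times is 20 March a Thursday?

7

Track 20 March's weekday year by year (advancing +1, or +2 across a Feb 29):
  2014: Thu ✓  2015: Fri (+1)  2016: Sun (+2)  2017: Mon (+1)  2018: Tue (+1)
  2019: Wed (+1)  2020: Fri (+2)  2021: Sat (+1)  2022: Sun (+1)  2023: Mon (+1)
  2024: Wed (+2)  2025: Thu (+1) ✓  2026: Fri (+1)  2027: Sat (+1)  … (20 more years) …
  2048: Fri (+2)  2049: Sat (+1)  2050: Sun (+1)  2051: Mon (+1)  2052: Wed (+2)
  2053: Thu (+1) ✓  2054: Fri (+1)  2055: Sat (+1)  2056: Mon (+2)  2057: Tue (+1)
  2058: Wed (+1)  2059: Thu (+1) ✓  2060: Sat (+2)  2061: Sun (+1)
Thursday years: 2014, 2025, 2031, 2036, 2042, 2053, 2059 — 7 in total.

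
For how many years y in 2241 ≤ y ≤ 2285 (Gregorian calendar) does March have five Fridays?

March has 31 days; it has five Fridays when Friday falls among the first (month-length − 28) days — i.e. when March 1 is one of Friday/Thursday/Wednesday.
March 1 by year: 2241:Mon 2242:Tue 2243:Wed✓ 2244:Fri✓ 2245:Sat 2246:Sun 2247:Mon 2248:Wed✓ 2249:Thu✓ 2250:Fri✓ 2251:Sat 2252:Mon 2253:Tue 2254:Wed✓ 2255:Thu✓ …(15 more)… 2271:Wed✓ 2272:Fri✓ 2273:Sat 2274:Sun 2275:Mon 2276:Wed✓ 2277:Thu✓ 2278:Fri✓ 2279:Sat 2280:Mon 2281:Tue 2282:Wed✓ 2283:Thu✓ 2284:Sat 2285:Sun
Years with five Fridays: 2243, 2244, 2248, 2249, 2250, 2254, 2255, 2260, 2261, 2265, 2266, 2267, 2271, 2272, 2276, 2277, 2278, 2282, 2283 → 19.

19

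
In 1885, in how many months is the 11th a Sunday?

2

Check the 11th of each month of 1885: Jan 11: Sun, Feb 11: Wed, Mar 11: Wed, Apr 11: Sat, May 11: Mon, Jun 11: Thu, Jul 11: Sat, Aug 11: Tue, Sep 11: Fri, Oct 11: Sun, Nov 11: Wed, Dec 11: Fri.
Sunday occurs in January, October — 2 months.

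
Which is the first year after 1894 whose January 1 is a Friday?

Jan 1 advances by 2 weekdays after a leap year and by 1 after a common year.
1894: Jan 1 is Monday.
1895: Tuesday
1896: Wednesday (leap)
1897: Friday
1897 begins on a Friday

1897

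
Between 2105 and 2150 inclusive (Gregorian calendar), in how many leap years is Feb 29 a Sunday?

1

Leap years in 2105–2150: 11 of them.
Feb 29 weekday advances by 5 (mod 7) from one leap year to the next four years later (or differs when a century non-leap intervenes).
Leap-day weekdays: 2108:Wed 2112:Mon 2116:Sat 2120:Thu 2124:Tue 2128:Sun✓ 2132:Fri 2136:Wed 2140:Mon 2144:Sat 2148:Thu
Sunday: 2128 → 1.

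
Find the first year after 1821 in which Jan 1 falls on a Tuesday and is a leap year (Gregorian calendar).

Jan 1 advances by 2 weekdays after a leap year and by 1 after a common year.
1821: Jan 1 is Monday.
1822: Tuesday
1823: Wednesday
1824: Thursday (leap)
1825: Saturday
1826: Sunday
1827: Monday
1828: Tuesday (leap)
1828 begins on a Tuesday and is a leap year.

1828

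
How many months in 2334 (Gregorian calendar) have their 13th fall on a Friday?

Check the 13th of each month of 2334: Jan 13: Sat, Feb 13: Tue, Mar 13: Tue, Apr 13: Fri, May 13: Sun, Jun 13: Wed, Jul 13: Fri, Aug 13: Mon, Sep 13: Thu, Oct 13: Sat, Nov 13: Tue, Dec 13: Thu.
Friday occurs in April, July — 2 months.

2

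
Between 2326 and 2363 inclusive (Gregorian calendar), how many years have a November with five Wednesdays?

11

November has 30 days; it has five Wednesdays when Wednesday falls among the first (month-length − 28) days — i.e. when November 1 is one of Wednesday/Tuesday.
November 1 by year: 2326:Mon 2327:Tue✓ 2328:Thu 2329:Fri 2330:Sat 2331:Sun 2332:Tue✓ 2333:Wed✓ 2334:Thu 2335:Fri 2336:Sun 2337:Mon 2338:Tue✓ 2339:Wed✓ 2340:Fri …(8 more)… 2349:Tue✓ 2350:Wed✓ 2351:Thu 2352:Sat 2353:Sun 2354:Mon 2355:Tue✓ 2356:Thu 2357:Fri 2358:Sat 2359:Sun 2360:Tue✓ 2361:Wed✓ 2362:Thu 2363:Fri
Years with five Wednesdays: 2327, 2332, 2333, 2338, 2339, 2344, 2349, 2350, 2355, 2360, 2361 → 11.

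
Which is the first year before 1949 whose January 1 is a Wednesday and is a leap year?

Jan 1 advances by 2 weekdays after a leap year and by 1 after a common year.
1949: Jan 1 is Saturday.
1948: Thursday (leap)
1947: Wednesday
1946: Tuesday
1945: Monday
1944: Saturday (leap)
1943: Friday
1942: Thursday
1941: Wednesday
1940: Monday (leap)
1939: Sunday
1938: Saturday
1937: Friday
1936: Wednesday (leap)
1936 begins on a Wednesday and is a leap year.

1936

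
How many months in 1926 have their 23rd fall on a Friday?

Check the 23rd of each month of 1926: Jan 23: Sat, Feb 23: Tue, Mar 23: Tue, Apr 23: Fri, May 23: Sun, Jun 23: Wed, Jul 23: Fri, Aug 23: Mon, Sep 23: Thu, Oct 23: Sat, Nov 23: Tue, Dec 23: Thu.
Friday occurs in April, July — 2 months.

2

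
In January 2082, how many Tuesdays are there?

January 2082 has 31 days and begins on Thursday.
The first Tuesday is January 6.
Tuesdays fall on 6, 13, 20, 27 — that's 4.

4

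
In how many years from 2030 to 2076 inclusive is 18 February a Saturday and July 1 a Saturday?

Check each year's weekday for 18 February and July 1:
  2030: Mon/Mon  2031: Tue/Tue  2032: Wed/Thu  2033: Fri/Fri  2034: Sat/Sat ✓  2035: Sun/Sun  2036: Mon/Tue  2037: Wed/Wed  2038: Thu/Thu  2039: Fri/Fri  2040: Sat/Sun  2041: Mon/Mon  2042: Tue/Tue  2043: Wed/Wed  …(19 more)…  2063: Sun/Sun  2064: Mon/Tue  2065: Wed/Wed  2066: Thu/Thu  2067: Fri/Fri  2068: Sat/Sun  2069: Mon/Mon  2070: Tue/Tue  2071: Wed/Wed  2072: Thu/Fri  2073: Sat/Sat ✓  2074: Sun/Sun  2075: Mon/Mon  2076: Tue/Wed
Both conditions hold in: 2034, 2045, 2051, 2062, 2073 — 5.

5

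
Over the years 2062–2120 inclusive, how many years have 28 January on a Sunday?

Track 28 January's weekday year by year (advancing +1, or +2 across a Feb 29):
  2062: Sat  2063: Sun (+1) ✓  2064: Mon (+1)  2065: Wed (+2)  2066: Thu (+1)
  2067: Fri (+1)  2068: Sat (+1)  2069: Mon (+2)  2070: Tue (+1)  2071: Wed (+1)
  2072: Thu (+1)  2073: Sat (+2)  2074: Sun (+1) ✓  2075: Mon (+1)  … (31 more years) …
  2107: Fri (+1)  2108: Sat (+1)  2109: Mon (+2)  2110: Tue (+1)  2111: Wed (+1)
  2112: Thu (+1)  2113: Sat (+2)  2114: Sun (+1) ✓  2115: Mon (+1)  2116: Tue (+1)
  2117: Thu (+2)  2118: Fri (+1)  2119: Sat (+1)  2120: Sun (+1) ✓
Sunday years: 2063, 2074, 2080, 2085, 2091, 2103, 2114, 2120 — 8 in total.

8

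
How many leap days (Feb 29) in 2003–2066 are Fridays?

3

Leap years in 2003–2066: 16 of them.
Feb 29 weekday advances by 5 (mod 7) from one leap year to the next four years later (or differs when a century non-leap intervenes).
Leap-day weekdays: 2004:Sun 2008:Fri✓ 2012:Wed 2016:Mon 2020:Sat 2024:Thu 2028:Tue 2032:Sun 2036:Fri✓ 2040:Wed 2044:Mon 2048:Sat 2052:Thu 2056:Tue 2060:Sun 2064:Fri✓
Friday: 2008, 2036, 2064 → 3.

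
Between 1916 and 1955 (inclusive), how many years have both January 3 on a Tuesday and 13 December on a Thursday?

1

Check each year's weekday for January 3 and 13 December:
  1916: Mon/Wed  1917: Wed/Thu  1918: Thu/Fri  1919: Fri/Sat  1920: Sat/Mon  1921: Mon/Tue  1922: Tue/Wed  1923: Wed/Thu  1924: Thu/Sat  1925: Sat/Sun  1926: Sun/Mon  1927: Mon/Tue  1928: Tue/Thu ✓  1929: Thu/Fri  …(12 more)…  1942: Sat/Sun  1943: Sun/Mon  1944: Mon/Wed  1945: Wed/Thu  1946: Thu/Fri  1947: Fri/Sat  1948: Sat/Mon  1949: Mon/Tue  1950: Tue/Wed  1951: Wed/Thu  1952: Thu/Sat  1953: Sat/Sun  1954: Sun/Mon  1955: Mon/Tue
Both conditions hold in: 1928 — 1.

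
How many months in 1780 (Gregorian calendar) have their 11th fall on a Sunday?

1

Check the 11th of each month of 1780: Jan 11: Tue, Feb 11: Fri, Mar 11: Sat, Apr 11: Tue, May 11: Thu, Jun 11: Sun, Jul 11: Tue, Aug 11: Fri, Sep 11: Mon, Oct 11: Wed, Nov 11: Sat, Dec 11: Mon.
Sunday occurs in June — 1 month.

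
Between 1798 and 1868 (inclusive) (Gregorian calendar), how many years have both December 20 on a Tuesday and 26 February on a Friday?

Check each year's weekday for December 20 and 26 February:
  1798: Thu/Mon  1799: Fri/Tue  1800: Sat/Wed  1801: Sun/Thu  1802: Mon/Fri  1803: Tue/Sat  1804: Thu/Sun  1805: Fri/Tue  1806: Sat/Wed  1807: Sun/Thu  1808: Tue/Fri ✓  1809: Wed/Sun  1810: Thu/Mon  1811: Fri/Tue  …(43 more)…  1855: Thu/Mon  1856: Sat/Tue  1857: Sun/Thu  1858: Mon/Fri  1859: Tue/Sat  1860: Thu/Sun  1861: Fri/Tue  1862: Sat/Wed  1863: Sun/Thu  1864: Tue/Fri ✓  1865: Wed/Sun  1866: Thu/Mon  1867: Fri/Tue  1868: Sun/Wed
Both conditions hold in: 1808, 1836, 1864 — 3.

3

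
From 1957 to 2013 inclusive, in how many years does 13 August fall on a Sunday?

Track 13 August's weekday year by year (advancing +1, or +2 across a Feb 29):
  1957: Tue  1958: Wed (+1)  1959: Thu (+1)  1960: Sat (+2)  1961: Sun (+1) ✓
  1962: Mon (+1)  1963: Tue (+1)  1964: Thu (+2)  1965: Fri (+1)  1966: Sat (+1)
  1967: Sun (+1) ✓  1968: Tue (+2)  1969: Wed (+1)  1970: Thu (+1)  … (29 more years) …
  2000: Sun (+2) ✓  2001: Mon (+1)  2002: Tue (+1)  2003: Wed (+1)  2004: Fri (+2)
  2005: Sat (+1)  2006: Sun (+1) ✓  2007: Mon (+1)  2008: Wed (+2)  2009: Thu (+1)
  2010: Fri (+1)  2011: Sat (+1)  2012: Mon (+2)  2013: Tue (+1)
Sunday years: 1961, 1967, 1972, 1978, 1989, 1995, 2000, 2006 — 8 in total.

8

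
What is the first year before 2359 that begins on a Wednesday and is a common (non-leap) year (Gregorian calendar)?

Jan 1 advances by 2 weekdays after a leap year and by 1 after a common year.
2359: Jan 1 is Thursday.
2358: Wednesday
2358 begins on a Wednesday and is a common year.

2358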